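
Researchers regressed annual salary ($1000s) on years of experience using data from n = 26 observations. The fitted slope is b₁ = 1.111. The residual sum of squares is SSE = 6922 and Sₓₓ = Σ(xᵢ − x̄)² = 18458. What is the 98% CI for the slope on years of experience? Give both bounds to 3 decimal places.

(0.799, 1.423)

MSE = SSE/(n − 2) = 6922/24 = 288.417.
SE(b₁) = √(MSE/Sₓₓ) = √(288.417/18458) = 0.125002.
df = n − 2 = 24.
t* = t_{0.01, 24} = 2.492159.
Margin = t* × SE = 2.492159 × 0.125002 = 0.31153.
CI: 1.111 ± 0.31153 → (0.799, 1.423).
With 98% confidence, each one-unit increase in years of experience is associated with a change of between 0.799 and 1.423 $1000s in annual salary.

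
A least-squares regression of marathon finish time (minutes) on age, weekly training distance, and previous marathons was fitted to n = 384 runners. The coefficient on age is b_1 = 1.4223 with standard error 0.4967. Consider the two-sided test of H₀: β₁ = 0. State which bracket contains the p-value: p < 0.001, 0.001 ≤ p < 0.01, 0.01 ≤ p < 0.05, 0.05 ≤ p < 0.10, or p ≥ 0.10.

t = 1.4223 / 0.4967 = 2.863.
df = n − k − 1 = 384 − 3 − 1 = 380.
Two-sided p = 2·P(T_{380} > |t|) ≈ 0.0044.
So 0.001 ≤ p < 0.01.

0.001 ≤ p < 0.01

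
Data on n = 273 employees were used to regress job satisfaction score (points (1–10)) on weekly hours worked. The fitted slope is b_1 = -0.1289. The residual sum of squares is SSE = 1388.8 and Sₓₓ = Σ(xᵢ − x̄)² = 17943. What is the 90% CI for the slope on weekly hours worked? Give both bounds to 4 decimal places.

(-0.1568, -0.1010)

MSE = SSE/(n − 2) = 1388.8/271 = 5.12472.
SE(b_1) = √(MSE/Sₓₓ) = √(5.12472/17943) = 0.0169.
df = n − 2 = 271.
t* = t_{0.05, 271} = 1.650496.
Margin = t* × SE = 1.650496 × 0.0169 = 0.027893.
CI: -0.1289 ± 0.027893 → (-0.1568, -0.1010).
With 90% confidence, each one-unit increase in weekly hours worked is associated with a change of between -0.1568 and -0.1010 points (1–10) in job satisfaction score.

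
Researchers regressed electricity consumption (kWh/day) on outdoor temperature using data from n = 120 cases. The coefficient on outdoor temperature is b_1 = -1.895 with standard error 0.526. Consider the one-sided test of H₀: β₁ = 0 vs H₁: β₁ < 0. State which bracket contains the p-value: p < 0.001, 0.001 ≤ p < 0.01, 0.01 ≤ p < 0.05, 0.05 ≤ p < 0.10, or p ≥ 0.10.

p < 0.001

t = -1.895 / 0.526 = -3.603.
df = n − 2 = 120 − 2 = 118.
One-sided p = P(T_{118} < t) ≈ 0.0002.
So p < 0.001.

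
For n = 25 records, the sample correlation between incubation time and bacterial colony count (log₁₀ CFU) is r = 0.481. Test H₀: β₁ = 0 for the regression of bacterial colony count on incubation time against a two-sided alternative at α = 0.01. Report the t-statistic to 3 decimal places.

t = 2.631

t = r·√(n − 2)/√(1 − r²) = 0.481·√23/√0.768639 = 2.631.
df = n − 2 = 23.
Two-sided p ≈ 0.0149, which is ≥ 0.01, so fail to reject H₀.
The data do not give significant evidence of a linear association between incubation time and bacterial colony count.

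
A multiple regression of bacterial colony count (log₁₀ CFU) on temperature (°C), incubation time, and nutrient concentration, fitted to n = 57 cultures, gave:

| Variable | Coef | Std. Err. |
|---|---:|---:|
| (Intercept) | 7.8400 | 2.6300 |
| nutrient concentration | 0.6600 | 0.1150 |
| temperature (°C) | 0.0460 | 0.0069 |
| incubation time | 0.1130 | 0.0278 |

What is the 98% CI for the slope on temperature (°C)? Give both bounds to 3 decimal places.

Read off: b = 0.0460, SE = 0.0069 for temperature (°C).
df = n − k − 1 = 57 − 3 − 1 = 53.
t* = t_{0.01, 53} = 2.39879.
Margin = t* × SE = 2.39879 × 0.0069 = 0.01655.
CI: 0.0460 ± 0.01655 → (0.029, 0.063).

(0.029, 0.063)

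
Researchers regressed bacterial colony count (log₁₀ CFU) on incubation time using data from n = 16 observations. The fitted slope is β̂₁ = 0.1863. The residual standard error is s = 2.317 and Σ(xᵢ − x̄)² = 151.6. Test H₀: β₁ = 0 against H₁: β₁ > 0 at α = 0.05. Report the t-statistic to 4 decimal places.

SE(β̂₁) = s/√Sₓₓ = 2.317/√151.6 = 0.188181.
t = 0.1863 / 0.188181 = 0.9900.
df = n − 2 = 14.
One-sided p ≈ 0.1695, which is ≥ 0.05, so fail to reject H₀.
The data do not give significant evidence that the true slope on incubation time is positive.

t = 0.9900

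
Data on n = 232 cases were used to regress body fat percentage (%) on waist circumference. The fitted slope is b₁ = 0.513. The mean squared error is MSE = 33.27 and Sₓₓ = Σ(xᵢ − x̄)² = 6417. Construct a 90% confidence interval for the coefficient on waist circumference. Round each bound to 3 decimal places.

SE(b₁) = √(MSE/Sₓₓ) = √(33.27/6417) = 0.0720046.
df = n − 2 = 230.
t* = t_{0.05, 230} = 1.651506.
Margin = t* × SE = 1.651506 × 0.0720046 = 0.11892.
CI: 0.513 ± 0.11892 → (0.394, 0.632).
With 90% confidence, each one-unit increase in waist circumference is associated with a change of between 0.394 and 0.632 % in body fat percentage.

(0.394, 0.632)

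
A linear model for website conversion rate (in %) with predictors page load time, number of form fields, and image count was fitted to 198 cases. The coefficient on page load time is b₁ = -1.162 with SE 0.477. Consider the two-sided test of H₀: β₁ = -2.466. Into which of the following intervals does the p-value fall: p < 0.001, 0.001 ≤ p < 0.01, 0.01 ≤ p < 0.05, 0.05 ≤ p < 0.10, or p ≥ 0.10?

t = (-1.162 − (-2.466)) / 0.477 = 2.734.
df = n − k − 1 = 198 − 3 − 1 = 194.
Two-sided p = 2·P(T_{194} > |t|) ≈ 0.0068.
So 0.001 ≤ p < 0.01.

0.001 ≤ p < 0.01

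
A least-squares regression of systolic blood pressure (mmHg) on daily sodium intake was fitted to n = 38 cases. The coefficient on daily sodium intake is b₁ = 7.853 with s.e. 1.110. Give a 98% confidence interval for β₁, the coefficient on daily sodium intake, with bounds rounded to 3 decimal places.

(5.151, 10.555)

df = n − 2 = 38 − 2 = 36.
t* = t_{0.01, 36} = 2.434494.
Margin = t* × SE = 2.434494 × 1.110 = 2.70229.
CI: 7.853 ± 2.70229 → (5.151, 10.555).
With 98% confidence, each one-unit increase in daily sodium intake is associated with a change of between 5.151 and 10.555 mmHg in systolic blood pressure.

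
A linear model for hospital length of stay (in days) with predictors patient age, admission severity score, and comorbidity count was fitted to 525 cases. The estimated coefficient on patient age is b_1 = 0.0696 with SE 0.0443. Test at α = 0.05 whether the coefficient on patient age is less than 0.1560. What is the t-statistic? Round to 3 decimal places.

t = -1.950

H₀: β₁ = 0.1560 vs H₁: β₁ < 0.1560.
t = (b_1 − β₁⁰)/SE = (0.0696 − 0.1560) / 0.0443 = -1.950.
df = n − k − 1 = 525 − 3 − 1 = 521.
One-sided p ≈ 0.0258, which is < 0.05, so reject H₀.
There is evidence that the true slope on patient age is below 0.1560 days per unit, holding the other predictors fixed.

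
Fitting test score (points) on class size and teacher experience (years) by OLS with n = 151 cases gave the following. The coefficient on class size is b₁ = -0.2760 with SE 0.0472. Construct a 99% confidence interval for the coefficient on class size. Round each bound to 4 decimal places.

df = n − k − 1 = 151 − 2 − 1 = 148.
t* = t_{0.005, 148} = 2.609456.
Margin = t* × SE = 2.609456 × 0.0472 = 0.123166.
CI: -0.2760 ± 0.123166 → (-0.3992, -0.1528).
With 99% confidence, each one-unit increase in class size is associated with a change of between -0.3992 and -0.1528 points in test score, holding the other predictors fixed.

(-0.3992, -0.1528)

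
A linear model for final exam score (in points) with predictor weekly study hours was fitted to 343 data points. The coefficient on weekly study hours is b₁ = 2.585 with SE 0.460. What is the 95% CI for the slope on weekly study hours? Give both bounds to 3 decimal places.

df = n − 2 = 343 − 2 = 341.
t* = t_{0.025, 341} = 1.966945.
Margin = t* × SE = 1.966945 × 0.460 = 0.90479.
CI: 2.585 ± 0.90479 → (1.680, 3.490).
With 95% confidence, each one-unit increase in weekly study hours is associated with a change of between 1.680 and 3.490 points in final exam score.

(1.680, 3.490)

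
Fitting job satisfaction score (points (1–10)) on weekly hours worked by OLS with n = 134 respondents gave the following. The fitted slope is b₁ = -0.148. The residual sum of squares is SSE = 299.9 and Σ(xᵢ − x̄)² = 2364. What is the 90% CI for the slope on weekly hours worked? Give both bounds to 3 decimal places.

MSE = SSE/(n − 2) = 299.9/132 = 2.27197.
SE(b₁) = √(MSE/Sₓₓ) = √(2.27197/2364) = 0.0310011.
df = n − 2 = 132.
t* = t_{0.05, 132} = 1.656479.
Margin = t* × SE = 1.656479 × 0.0310011 = 0.05135.
CI: -0.148 ± 0.05135 → (-0.199, -0.097).
With 90% confidence, each one-unit increase in weekly hours worked is associated with a change of between -0.199 and -0.097 points (1–10) in job satisfaction score.

(-0.199, -0.097)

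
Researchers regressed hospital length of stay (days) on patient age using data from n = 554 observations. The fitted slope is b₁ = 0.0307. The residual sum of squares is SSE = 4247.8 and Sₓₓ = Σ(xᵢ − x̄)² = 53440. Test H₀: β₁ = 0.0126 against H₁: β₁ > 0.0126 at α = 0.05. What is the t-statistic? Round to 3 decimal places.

t = 1.508

MSE = SSE/(n − 2) = 4247.8/552 = 7.69529.
SE(b₁) = √(MSE/Sₓₓ) = √(7.69529/53440) = 0.0119999.
t = (0.0307 − 0.0126) / 0.0119999 = 1.508.
df = n − 2 = 552.
One-sided p ≈ 0.0660, which is ≥ 0.05, so fail to reject H₀.
The data do not give significant evidence that the true slope on patient age exceeds 0.0126 days per unit.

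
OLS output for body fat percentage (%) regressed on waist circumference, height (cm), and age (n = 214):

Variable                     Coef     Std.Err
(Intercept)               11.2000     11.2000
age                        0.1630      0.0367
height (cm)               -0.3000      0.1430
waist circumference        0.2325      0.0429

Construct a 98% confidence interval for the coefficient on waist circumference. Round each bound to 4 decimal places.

Read off: b = 0.2325, SE = 0.0429 for waist circumference.
df = n − k − 1 = 214 − 3 − 1 = 210.
t* = t_{0.01, 210} = 2.344236.
Margin = t* × SE = 2.344236 × 0.0429 = 0.100568.
CI: 0.2325 ± 0.100568 → (0.1319, 0.3331).

(0.1319, 0.3331)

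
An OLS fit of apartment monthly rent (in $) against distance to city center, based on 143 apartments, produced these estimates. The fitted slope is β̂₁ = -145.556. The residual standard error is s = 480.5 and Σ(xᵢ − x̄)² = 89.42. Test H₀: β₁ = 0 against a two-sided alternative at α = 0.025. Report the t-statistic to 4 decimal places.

t = -2.8645

SE(β̂₁) = s/√Sₓₓ = 480.5/√89.42 = 50.8131.
t = -145.556 / 50.8131 = -2.8645.
df = n − 2 = 141.
Two-sided p ≈ 0.0048, which is < 0.025, so reject H₀.
There is evidence that distance to city center is associated with apartment monthly rent.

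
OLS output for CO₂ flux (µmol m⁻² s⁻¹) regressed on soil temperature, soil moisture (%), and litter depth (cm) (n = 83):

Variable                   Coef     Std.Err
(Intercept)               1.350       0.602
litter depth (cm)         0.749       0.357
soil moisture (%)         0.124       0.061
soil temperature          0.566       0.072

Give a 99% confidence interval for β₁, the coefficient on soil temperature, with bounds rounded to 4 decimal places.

Read off: b = 0.566, SE = 0.072 for soil temperature.
df = n − k − 1 = 83 − 3 − 1 = 79.
t* = t_{0.005, 79} = 2.639505.
Margin = t* × SE = 2.639505 × 0.072 = 0.190044.
CI: 0.566 ± 0.190044 → (0.3760, 0.7560).

(0.3760, 0.7560)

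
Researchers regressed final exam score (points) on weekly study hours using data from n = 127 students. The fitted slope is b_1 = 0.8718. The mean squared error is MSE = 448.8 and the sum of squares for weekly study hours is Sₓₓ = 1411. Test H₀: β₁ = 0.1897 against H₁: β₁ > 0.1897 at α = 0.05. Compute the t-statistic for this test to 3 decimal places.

t = 1.209

SE(b_1) = √(MSE/Sₓₓ) = √(448.8/1411) = 0.563979.
t = (0.8718 − 0.1897) / 0.563979 = 1.209.
df = n − 2 = 125.
One-sided p ≈ 0.1144, which is ≥ 0.05, so fail to reject H₀.
The data do not give significant evidence that the true slope on weekly study hours exceeds 0.1897 points per unit.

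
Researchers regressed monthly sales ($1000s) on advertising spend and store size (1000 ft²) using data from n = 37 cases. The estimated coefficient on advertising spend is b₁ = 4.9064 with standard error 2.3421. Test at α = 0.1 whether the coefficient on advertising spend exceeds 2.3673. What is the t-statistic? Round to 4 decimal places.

t = 1.0841

H₀: β₁ = 2.3673 vs H₁: β₁ > 2.3673.
t = (b₁ − β₁⁰)/SE = (4.9064 − 2.3673) / 2.3421 = 1.0841.
df = n − k − 1 = 37 − 2 − 1 = 34.
One-sided p ≈ 0.1430, which is ≥ 0.1, so fail to reject H₀.
The data do not give significant evidence that the true slope on advertising spend exceeds 2.3673 $1000s per unit, holding the other predictors fixed.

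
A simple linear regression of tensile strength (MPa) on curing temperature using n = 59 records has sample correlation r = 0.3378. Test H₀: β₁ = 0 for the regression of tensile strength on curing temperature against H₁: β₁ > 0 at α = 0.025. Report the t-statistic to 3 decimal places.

t = r·√(n − 2)/√(1 − r²) = 0.3378·√57/√0.885891 = 2.710.
df = n − 2 = 57.
One-sided p ≈ 0.0044, which is < 0.025, so reject H₀.
There is evidence of a linear association between curing temperature and tensile strength.

t = 2.710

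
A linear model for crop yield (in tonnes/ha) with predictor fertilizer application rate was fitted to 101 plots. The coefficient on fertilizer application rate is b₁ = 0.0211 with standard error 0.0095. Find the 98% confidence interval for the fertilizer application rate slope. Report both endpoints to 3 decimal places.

df = n − 2 = 101 − 2 = 99.
t* = t_{0.01, 99} = 2.364606.
Margin = t* × SE = 2.364606 × 0.0095 = 0.02246.
CI: 0.0211 ± 0.02246 → (-0.001, 0.044).
With 98% confidence, each one-unit increase in fertilizer application rate is associated with a change of between -0.001 and 0.044 tonnes/ha in crop yield.

(-0.001, 0.044)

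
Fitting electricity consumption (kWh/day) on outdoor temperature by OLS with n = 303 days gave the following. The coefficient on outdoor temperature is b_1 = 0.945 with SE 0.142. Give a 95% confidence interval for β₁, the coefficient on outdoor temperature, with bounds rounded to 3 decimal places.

(0.666, 1.224)

df = n − 2 = 303 − 2 = 301.
t* = t_{0.025, 301} = 1.967877.
Margin = t* × SE = 1.967877 × 0.142 = 0.27944.
CI: 0.945 ± 0.27944 → (0.666, 1.224).
With 95% confidence, each one-unit increase in outdoor temperature is associated with a change of between 0.666 and 1.224 kWh/day in electricity consumption.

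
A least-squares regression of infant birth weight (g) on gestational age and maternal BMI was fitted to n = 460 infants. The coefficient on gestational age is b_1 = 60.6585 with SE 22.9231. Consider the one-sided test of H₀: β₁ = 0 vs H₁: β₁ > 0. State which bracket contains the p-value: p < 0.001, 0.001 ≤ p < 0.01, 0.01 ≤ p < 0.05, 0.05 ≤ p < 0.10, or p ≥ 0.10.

t = 60.6585 / 22.9231 = 2.646.
df = n − k − 1 = 460 − 2 − 1 = 457.
One-sided p = P(T_{457} > t) ≈ 0.0042.
So 0.001 ≤ p < 0.01.

0.001 ≤ p < 0.01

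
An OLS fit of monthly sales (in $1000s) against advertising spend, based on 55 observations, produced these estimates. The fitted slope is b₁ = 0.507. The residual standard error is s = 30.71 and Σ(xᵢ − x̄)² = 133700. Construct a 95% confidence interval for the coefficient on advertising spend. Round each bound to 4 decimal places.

(0.3385, 0.6755)

SE(b₁) = s/√Sₓₓ = 30.71/√133700 = 0.0839874.
df = n − 2 = 53.
t* = t_{0.025, 53} = 2.005746.
Margin = t* × SE = 2.005746 × 0.0839874 = 0.168457.
CI: 0.507 ± 0.168457 → (0.3385, 0.6755).
With 95% confidence, each one-unit increase in advertising spend is associated with a change of between 0.3385 and 0.6755 $1000s in monthly sales.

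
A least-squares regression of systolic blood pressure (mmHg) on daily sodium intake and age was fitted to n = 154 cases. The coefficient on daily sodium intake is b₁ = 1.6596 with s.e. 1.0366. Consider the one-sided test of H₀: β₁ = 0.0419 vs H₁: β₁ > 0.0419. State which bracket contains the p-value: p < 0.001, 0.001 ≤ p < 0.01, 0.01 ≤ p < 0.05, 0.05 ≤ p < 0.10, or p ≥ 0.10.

t = (1.6596 − 0.0419) / 1.0366 = 1.561.
df = n − k − 1 = 154 − 2 − 1 = 151.
One-sided p = P(T_{151} > t) ≈ 0.0604.
So 0.05 ≤ p < 0.10.

0.05 ≤ p < 0.10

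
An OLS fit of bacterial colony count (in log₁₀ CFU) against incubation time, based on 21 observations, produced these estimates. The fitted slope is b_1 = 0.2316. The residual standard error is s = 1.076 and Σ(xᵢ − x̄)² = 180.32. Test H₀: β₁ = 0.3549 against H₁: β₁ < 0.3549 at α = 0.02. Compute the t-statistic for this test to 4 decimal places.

SE(b_1) = s/√Sₓₓ = 1.076/√180.32 = 0.0801291.
t = (0.2316 − 0.3549) / 0.0801291 = -1.5388.
df = n − 2 = 19.
One-sided p ≈ 0.0702, which is ≥ 0.02, so fail to reject H₀.
The data do not give significant evidence that the true slope on incubation time is below 0.3549 log₁₀ CFU per unit.

t = -1.5388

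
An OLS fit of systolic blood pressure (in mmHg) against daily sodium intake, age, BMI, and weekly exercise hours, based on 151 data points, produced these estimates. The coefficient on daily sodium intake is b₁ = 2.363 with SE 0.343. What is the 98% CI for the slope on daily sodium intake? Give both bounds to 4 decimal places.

(1.5562, 3.1698)

df = n − k − 1 = 151 − 4 − 1 = 146.
t* = t_{0.01, 146} = 2.35216.
Margin = t* × SE = 2.35216 × 0.343 = 0.806791.
CI: 2.363 ± 0.806791 → (1.5562, 3.1698).
With 98% confidence, each one-unit increase in daily sodium intake is associated with a change of between 1.5562 and 3.1698 mmHg in systolic blood pressure, holding the other predictors fixed.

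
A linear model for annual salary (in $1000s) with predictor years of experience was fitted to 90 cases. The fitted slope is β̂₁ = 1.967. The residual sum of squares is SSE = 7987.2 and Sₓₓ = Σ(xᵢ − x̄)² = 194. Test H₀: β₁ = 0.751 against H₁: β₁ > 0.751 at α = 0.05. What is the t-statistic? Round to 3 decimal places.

t = 1.778

MSE = SSE/(n − 2) = 7987.2/88 = 90.7636.
SE(β̂₁) = √(MSE/Sₓₓ) = √(90.7636/194) = 0.683998.
t = (1.967 − 0.751) / 0.683998 = 1.778.
df = n − 2 = 88.
One-sided p ≈ 0.0394, which is < 0.05, so reject H₀.
There is evidence that the true slope on years of experience exceeds 0.751 $1000s per unit.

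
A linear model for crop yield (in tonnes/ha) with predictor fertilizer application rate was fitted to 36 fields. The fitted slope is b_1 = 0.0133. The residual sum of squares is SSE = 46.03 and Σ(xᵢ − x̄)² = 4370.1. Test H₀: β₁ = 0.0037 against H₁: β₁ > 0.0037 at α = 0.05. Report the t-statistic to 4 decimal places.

MSE = SSE/(n − 2) = 46.03/34 = 1.35382.
SE(b_1) = √(MSE/Sₓₓ) = √(1.35382/4370.1) = 0.0176009.
t = (0.0133 − 0.0037) / 0.0176009 = 0.5454.
df = n − 2 = 34.
One-sided p ≈ 0.2945, which is ≥ 0.05, so fail to reject H₀.
The data do not give significant evidence that the true slope on fertilizer application rate exceeds 0.0037 tonnes/ha per unit.

t = 0.5454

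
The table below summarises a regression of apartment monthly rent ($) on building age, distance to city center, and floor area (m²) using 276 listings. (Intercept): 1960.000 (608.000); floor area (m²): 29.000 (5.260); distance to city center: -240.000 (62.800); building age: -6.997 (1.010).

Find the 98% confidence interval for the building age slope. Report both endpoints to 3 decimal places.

(-9.361, -4.633)

Read off: b = -6.997, SE = 1.010 for building age.
df = n − k − 1 = 276 − 3 − 1 = 272.
t* = t_{0.01, 272} = 2.340135.
Margin = t* × SE = 2.340135 × 1.010 = 2.36354.
CI: -6.997 ± 2.36354 → (-9.361, -4.633).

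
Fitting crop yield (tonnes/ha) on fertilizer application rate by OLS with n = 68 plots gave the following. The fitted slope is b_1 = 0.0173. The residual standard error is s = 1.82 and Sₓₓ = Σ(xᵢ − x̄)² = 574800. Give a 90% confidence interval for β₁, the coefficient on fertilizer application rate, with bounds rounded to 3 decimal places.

(0.013, 0.021)

SE(b_1) = s/√Sₓₓ = 1.82/√574800 = 0.00240056.
df = n − 2 = 66.
t* = t_{0.05, 66} = 1.668271.
Margin = t* × SE = 1.668271 × 0.00240056 = 0.00400.
CI: 0.0173 ± 0.00400 → (0.013, 0.021).
With 90% confidence, each one-unit increase in fertilizer application rate is associated with a change of between 0.013 and 0.021 tonnes/ha in crop yield.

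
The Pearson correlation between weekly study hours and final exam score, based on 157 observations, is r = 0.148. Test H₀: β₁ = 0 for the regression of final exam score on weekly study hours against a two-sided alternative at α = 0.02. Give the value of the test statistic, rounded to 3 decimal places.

t = 1.863

t = r·√(n − 2)/√(1 − r²) = 0.148·√155/√0.978096 = 1.863.
df = n − 2 = 155.
Two-sided p ≈ 0.0643, which is ≥ 0.02, so fail to reject H₀.
The data do not give significant evidence of a linear association between weekly study hours and final exam score.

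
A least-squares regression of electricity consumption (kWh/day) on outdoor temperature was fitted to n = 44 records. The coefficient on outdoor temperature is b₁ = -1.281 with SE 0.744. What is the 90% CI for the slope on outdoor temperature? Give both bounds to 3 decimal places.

(-2.532, -0.030)

df = n − 2 = 44 − 2 = 42.
t* = t_{0.05, 42} = 1.681952.
Margin = t* × SE = 1.681952 × 0.744 = 1.25137.
CI: -1.281 ± 1.25137 → (-2.532, -0.030).
With 90% confidence, each one-unit increase in outdoor temperature is associated with a change of between -2.532 and -0.030 kWh/day in electricity consumption.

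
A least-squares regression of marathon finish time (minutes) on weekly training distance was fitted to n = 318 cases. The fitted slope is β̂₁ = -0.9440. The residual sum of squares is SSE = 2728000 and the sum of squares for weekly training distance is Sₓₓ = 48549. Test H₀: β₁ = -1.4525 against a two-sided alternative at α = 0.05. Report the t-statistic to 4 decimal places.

t = 1.2059

MSE = SSE/(n − 2) = 2728000/316 = 8632.91.
SE(β̂₁) = √(MSE/Sₓₓ) = √(8632.91/48549) = 0.421685.
t = (-0.9440 − (-1.4525)) / 0.421685 = 1.2059.
df = n − 2 = 316.
Two-sided p ≈ 0.2288, which is ≥ 0.05, so fail to reject H₀.
The data are consistent with a true slope of -1.4525 minutes per unit of weekly training distance.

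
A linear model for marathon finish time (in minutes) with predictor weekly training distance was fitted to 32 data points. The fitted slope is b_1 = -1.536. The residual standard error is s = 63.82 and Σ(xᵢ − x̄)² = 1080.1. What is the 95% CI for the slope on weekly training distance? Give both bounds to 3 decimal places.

(-5.502, 2.430)

SE(b_1) = s/√Sₓₓ = 63.82/√1080.1 = 1.94189.
df = n − 2 = 30.
t* = t_{0.025, 30} = 2.042272.
Margin = t* × SE = 2.042272 × 1.94189 = 3.96587.
CI: -1.536 ± 3.96587 → (-5.502, 2.430).
With 95% confidence, each one-unit increase in weekly training distance is associated with a change of between -5.502 and 2.430 minutes in marathon finish time.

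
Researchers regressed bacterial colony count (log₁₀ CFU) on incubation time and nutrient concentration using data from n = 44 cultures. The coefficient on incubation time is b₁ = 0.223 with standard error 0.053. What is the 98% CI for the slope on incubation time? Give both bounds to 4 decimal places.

df = n − k − 1 = 44 − 2 − 1 = 41.
t* = t_{0.01, 41} = 2.420803.
Margin = t* × SE = 2.420803 × 0.053 = 0.128303.
CI: 0.223 ± 0.128303 → (0.0947, 0.3513).
With 98% confidence, each one-unit increase in incubation time is associated with a change of between 0.0947 and 0.3513 log₁₀ CFU in bacterial colony count, holding the other predictors fixed.

(0.0947, 0.3513)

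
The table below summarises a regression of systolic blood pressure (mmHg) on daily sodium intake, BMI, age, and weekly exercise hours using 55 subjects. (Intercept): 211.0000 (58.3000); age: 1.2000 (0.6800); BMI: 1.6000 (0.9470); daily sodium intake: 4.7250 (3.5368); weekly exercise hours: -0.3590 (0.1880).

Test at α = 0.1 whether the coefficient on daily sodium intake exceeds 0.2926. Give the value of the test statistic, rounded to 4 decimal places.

Read off: b = 4.7250, SE = 3.5368 for daily sodium intake.
H₀: β₁ = 0.2926 vs H₁: β₁ > 0.2926.
t = (4.7250 − 0.2926) / 3.5368 = 1.2532.
df = n − k − 1 = 55 − 4 − 1 = 50.
One-sided p ≈ 0.1080, which is ≥ 0.1, so fail to reject H₀.
The data do not give significant evidence that the true slope on daily sodium intake exceeds 0.2926 mmHg per unit, holding the other predictors fixed.

t = 1.2532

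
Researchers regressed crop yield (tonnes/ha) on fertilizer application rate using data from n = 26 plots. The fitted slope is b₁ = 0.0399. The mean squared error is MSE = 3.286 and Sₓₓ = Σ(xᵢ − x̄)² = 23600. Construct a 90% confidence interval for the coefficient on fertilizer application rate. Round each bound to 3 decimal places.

SE(b₁) = √(MSE/Sₓₓ) = √(3.286/23600) = 0.0117999.
df = n − 2 = 24.
t* = t_{0.05, 24} = 1.710882.
Margin = t* × SE = 1.710882 × 0.0117999 = 0.02019.
CI: 0.0399 ± 0.02019 → (0.020, 0.060).
With 90% confidence, each one-unit increase in fertilizer application rate is associated with a change of between 0.020 and 0.060 tonnes/ha in crop yield.

(0.020, 0.060)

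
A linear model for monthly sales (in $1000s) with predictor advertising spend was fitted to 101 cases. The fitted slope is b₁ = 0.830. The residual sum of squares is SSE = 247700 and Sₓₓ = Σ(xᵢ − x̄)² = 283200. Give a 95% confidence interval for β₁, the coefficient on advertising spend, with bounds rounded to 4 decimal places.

(0.6435, 1.0165)

MSE = SSE/(n − 2) = 247700/99 = 2502.02.
SE(b₁) = √(MSE/Sₓₓ) = √(2502.02/283200) = 0.0939937.
df = n − 2 = 99.
t* = t_{0.025, 99} = 1.984217.
Margin = t* × SE = 1.984217 × 0.0939937 = 0.186504.
CI: 0.830 ± 0.186504 → (0.6435, 1.0165).
With 95% confidence, each one-unit increase in advertising spend is associated with a change of between 0.6435 and 1.0165 $1000s in monthly sales.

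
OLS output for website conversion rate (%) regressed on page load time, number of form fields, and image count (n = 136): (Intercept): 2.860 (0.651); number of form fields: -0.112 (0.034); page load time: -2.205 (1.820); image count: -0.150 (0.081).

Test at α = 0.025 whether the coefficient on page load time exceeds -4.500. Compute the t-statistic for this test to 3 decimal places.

t = 1.261

Read off: b = -2.205, SE = 1.820 for page load time.
H₀: β₁ = -4.500 vs H₁: β₁ > -4.500.
t = (-2.205 − (-4.500)) / 1.820 = 1.261.
df = n − k − 1 = 136 − 3 − 1 = 132.
One-sided p ≈ 0.1048, which is ≥ 0.025, so fail to reject H₀.
The data do not give significant evidence that the true slope on page load time exceeds -4.500 % per unit, holding the other predictors fixed.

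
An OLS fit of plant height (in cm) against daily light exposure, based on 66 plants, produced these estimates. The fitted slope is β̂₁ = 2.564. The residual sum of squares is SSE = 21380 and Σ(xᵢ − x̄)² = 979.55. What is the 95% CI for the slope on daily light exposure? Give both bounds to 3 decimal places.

MSE = SSE/(n − 2) = 21380/64 = 334.062.
SE(β̂₁) = √(MSE/Sₓₓ) = √(334.062/979.55) = 0.583983.
df = n − 2 = 64.
t* = t_{0.025, 64} = 1.99773.
Margin = t* × SE = 1.99773 × 0.583983 = 1.16664.
CI: 2.564 ± 1.16664 → (1.397, 3.731).
With 95% confidence, each one-unit increase in daily light exposure is associated with a change of between 1.397 and 3.731 cm in plant height.

(1.397, 3.731)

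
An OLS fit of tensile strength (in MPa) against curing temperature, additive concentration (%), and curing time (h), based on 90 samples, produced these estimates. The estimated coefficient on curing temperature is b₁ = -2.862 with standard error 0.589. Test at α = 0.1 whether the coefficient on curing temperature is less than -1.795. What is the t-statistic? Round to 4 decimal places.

t = -1.8115

H₀: β₁ = -1.795 vs H₁: β₁ < -1.795.
t = (b₁ − β₁⁰)/SE = (-2.862 − (-1.795)) / 0.589 = -1.8115.
df = n − k − 1 = 90 − 3 − 1 = 86.
One-sided p ≈ 0.0368, which is < 0.1, so reject H₀.
There is evidence that the true slope on curing temperature is below -1.795 MPa per unit, holding the other predictors fixed.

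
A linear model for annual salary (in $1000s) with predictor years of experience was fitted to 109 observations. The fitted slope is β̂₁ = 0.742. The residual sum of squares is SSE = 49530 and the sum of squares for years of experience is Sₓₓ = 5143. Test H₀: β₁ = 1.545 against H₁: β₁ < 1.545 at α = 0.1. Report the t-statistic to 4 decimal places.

MSE = SSE/(n − 2) = 49530/107 = 462.897.
SE(β̂₁) = √(MSE/Sₓₓ) = √(462.897/5143) = 0.300009.
t = (0.742 − 1.545) / 0.300009 = -2.6766.
df = n − 2 = 107.
One-sided p ≈ 0.0043, which is < 0.1, so reject H₀.
There is evidence that the true slope on years of experience is below 1.545 $1000s per unit.

t = -2.6766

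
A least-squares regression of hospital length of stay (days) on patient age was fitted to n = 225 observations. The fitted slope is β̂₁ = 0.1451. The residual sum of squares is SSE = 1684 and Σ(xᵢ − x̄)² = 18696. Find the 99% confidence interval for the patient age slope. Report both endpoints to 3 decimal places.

(0.093, 0.197)

MSE = SSE/(n − 2) = 1684/223 = 7.55157.
SE(β̂₁) = √(MSE/Sₓₓ) = √(7.55157/18696) = 0.0200976.
df = n − 2 = 223.
t* = t_{0.005, 223} = 2.598055.
Margin = t* × SE = 2.598055 × 0.0200976 = 0.05221.
CI: 0.1451 ± 0.05221 → (0.093, 0.197).
With 99% confidence, each one-unit increase in patient age is associated with a change of between 0.093 and 0.197 days in hospital length of stay.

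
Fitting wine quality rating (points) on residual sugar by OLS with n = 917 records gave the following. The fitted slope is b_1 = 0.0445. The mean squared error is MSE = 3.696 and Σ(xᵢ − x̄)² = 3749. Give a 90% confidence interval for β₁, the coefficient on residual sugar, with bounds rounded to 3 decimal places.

SE(b_1) = √(MSE/Sₓₓ) = √(3.696/3749) = 0.0313985.
df = n − 2 = 915.
t* = t_{0.05, 915} = 1.646521.
Margin = t* × SE = 1.646521 × 0.0313985 = 0.05170.
CI: 0.0445 ± 0.05170 → (-0.007, 0.096).
With 90% confidence, each one-unit increase in residual sugar is associated with a change of between -0.007 and 0.096 points in wine quality rating.

(-0.007, 0.096)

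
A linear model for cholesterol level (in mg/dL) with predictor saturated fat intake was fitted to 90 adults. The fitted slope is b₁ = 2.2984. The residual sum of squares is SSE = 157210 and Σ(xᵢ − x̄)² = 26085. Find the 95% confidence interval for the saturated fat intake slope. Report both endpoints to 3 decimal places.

(1.778, 2.818)

MSE = SSE/(n − 2) = 157210/88 = 1786.48.
SE(b₁) = √(MSE/Sₓₓ) = √(1786.48/26085) = 0.2617.
df = n − 2 = 88.
t* = t_{0.025, 88} = 1.98729.
Margin = t* × SE = 1.98729 × 0.2617 = 0.52007.
CI: 2.2984 ± 0.52007 → (1.778, 2.818).
With 95% confidence, each one-unit increase in saturated fat intake is associated with a change of between 1.778 and 2.818 mg/dL in cholesterol level.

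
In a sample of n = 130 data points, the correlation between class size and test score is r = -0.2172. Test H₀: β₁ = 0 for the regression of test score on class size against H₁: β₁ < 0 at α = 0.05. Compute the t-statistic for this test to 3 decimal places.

t = r·√(n − 2)/√(1 − r²) = -0.2172·√128/√0.952824 = -2.517.
df = n − 2 = 128.
One-sided p ≈ 0.0065, which is < 0.05, so reject H₀.
There is evidence of a linear association between class size and test score.

t = -2.517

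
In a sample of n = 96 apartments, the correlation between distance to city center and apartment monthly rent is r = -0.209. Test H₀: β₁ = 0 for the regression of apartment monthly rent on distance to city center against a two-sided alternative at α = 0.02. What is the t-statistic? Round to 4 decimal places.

t = -2.0721

t = r·√(n − 2)/√(1 − r²) = -0.209·√94/√0.956319 = -2.0721.
df = n − 2 = 94.
Two-sided p ≈ 0.0410, which is ≥ 0.02, so fail to reject H₀.
The data do not give significant evidence of a linear association between distance to city center and apartment monthly rent.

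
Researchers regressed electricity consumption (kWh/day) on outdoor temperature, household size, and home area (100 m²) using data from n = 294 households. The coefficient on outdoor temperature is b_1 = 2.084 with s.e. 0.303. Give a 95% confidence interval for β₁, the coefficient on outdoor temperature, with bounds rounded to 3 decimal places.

(1.488, 2.680)

df = n − k − 1 = 294 − 3 − 1 = 290.
t* = t_{0.025, 290} = 1.968178.
Margin = t* × SE = 1.968178 × 0.303 = 0.59636.
CI: 2.084 ± 0.59636 → (1.488, 2.680).
With 95% confidence, each one-unit increase in outdoor temperature is associated with a change of between 1.488 and 2.680 kWh/day in electricity consumption, holding the other predictors fixed.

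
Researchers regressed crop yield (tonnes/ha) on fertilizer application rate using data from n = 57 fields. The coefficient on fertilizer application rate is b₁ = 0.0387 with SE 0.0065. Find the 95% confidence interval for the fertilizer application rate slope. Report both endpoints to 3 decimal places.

df = n − 2 = 57 − 2 = 55.
t* = t_{0.025, 55} = 2.004045.
Margin = t* × SE = 2.004045 × 0.0065 = 0.01303.
CI: 0.0387 ± 0.01303 → (0.026, 0.052).
With 95% confidence, each one-unit increase in fertilizer application rate is associated with a change of between 0.026 and 0.052 tonnes/ha in crop yield.

(0.026, 0.052)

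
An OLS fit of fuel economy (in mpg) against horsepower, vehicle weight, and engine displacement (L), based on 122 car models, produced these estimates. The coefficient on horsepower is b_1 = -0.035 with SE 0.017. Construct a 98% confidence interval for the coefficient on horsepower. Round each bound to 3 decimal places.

df = n − k − 1 = 122 − 3 − 1 = 118.
t* = t_{0.01, 118} = 2.358365.
Margin = t* × SE = 2.358365 × 0.017 = 0.04009.
CI: -0.035 ± 0.04009 → (-0.075, 0.005).
With 98% confidence, each one-unit increase in horsepower is associated with a change of between -0.075 and 0.005 mpg in fuel economy, holding the other predictors fixed.

(-0.075, 0.005)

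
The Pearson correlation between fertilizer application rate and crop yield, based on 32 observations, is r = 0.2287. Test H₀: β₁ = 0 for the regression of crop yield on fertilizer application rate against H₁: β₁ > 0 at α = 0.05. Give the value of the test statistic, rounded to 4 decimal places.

t = 1.2867

t = r·√(n − 2)/√(1 − r²) = 0.2287·√30/√0.947696 = 1.2867.
df = n − 2 = 30.
One-sided p ≈ 0.1040, which is ≥ 0.05, so fail to reject H₀.
The data do not give significant evidence of a linear association between fertilizer application rate and crop yield.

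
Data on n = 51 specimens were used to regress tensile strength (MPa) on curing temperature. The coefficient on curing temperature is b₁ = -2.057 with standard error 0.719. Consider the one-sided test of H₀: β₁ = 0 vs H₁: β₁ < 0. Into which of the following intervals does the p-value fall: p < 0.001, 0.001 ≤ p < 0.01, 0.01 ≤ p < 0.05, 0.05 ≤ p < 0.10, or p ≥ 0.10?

t = -2.057 / 0.719 = -2.861.
df = n − 2 = 51 − 2 = 49.
One-sided p = P(T_{49} < t) ≈ 0.0031.
So 0.001 ≤ p < 0.01.

0.001 ≤ p < 0.01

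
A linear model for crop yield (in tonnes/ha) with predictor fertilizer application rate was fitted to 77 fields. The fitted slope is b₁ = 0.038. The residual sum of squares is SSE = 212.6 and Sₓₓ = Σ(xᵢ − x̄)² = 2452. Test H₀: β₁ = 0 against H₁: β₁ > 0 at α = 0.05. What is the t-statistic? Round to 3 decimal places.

MSE = SSE/(n − 2) = 212.6/75 = 2.83467.
SE(b₁) = √(MSE/Sₓₓ) = √(2.83467/2452) = 0.0340009.
t = 0.038 / 0.0340009 = 1.118.
df = n − 2 = 75.
One-sided p ≈ 0.1336, which is ≥ 0.05, so fail to reject H₀.
The data do not give significant evidence that the true slope on fertilizer application rate is positive.

t = 1.118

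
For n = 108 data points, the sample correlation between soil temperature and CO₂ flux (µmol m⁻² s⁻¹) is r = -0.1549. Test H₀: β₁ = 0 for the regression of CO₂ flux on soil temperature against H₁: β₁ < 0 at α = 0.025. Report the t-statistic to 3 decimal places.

t = -1.614

t = r·√(n − 2)/√(1 − r²) = -0.1549·√106/√0.976006 = -1.614.
df = n − 2 = 106.
One-sided p ≈ 0.0547, which is ≥ 0.025, so fail to reject H₀.
The data do not give significant evidence of a linear association between soil temperature and CO₂ flux.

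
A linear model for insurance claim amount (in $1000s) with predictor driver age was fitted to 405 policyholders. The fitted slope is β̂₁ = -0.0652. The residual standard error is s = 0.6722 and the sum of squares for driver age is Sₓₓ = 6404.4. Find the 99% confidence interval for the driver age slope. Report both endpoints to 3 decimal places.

SE(β̂₁) = s/√Sₓₓ = 0.6722/√6404.4 = 0.00839961.
df = n − 2 = 403.
t* = t_{0.005, 403} = 2.588084.
Margin = t* × SE = 2.588084 × 0.00839961 = 0.02174.
CI: -0.0652 ± 0.02174 → (-0.087, -0.043).
With 99% confidence, each one-unit increase in driver age is associated with a change of between -0.087 and -0.043 $1000s in insurance claim amount.

(-0.087, -0.043)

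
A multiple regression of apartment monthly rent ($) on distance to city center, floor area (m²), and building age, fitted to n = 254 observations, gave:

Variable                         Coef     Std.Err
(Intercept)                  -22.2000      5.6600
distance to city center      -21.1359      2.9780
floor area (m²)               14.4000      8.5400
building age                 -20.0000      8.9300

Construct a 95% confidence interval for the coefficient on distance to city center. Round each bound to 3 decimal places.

Read off: b = -21.1359, SE = 2.9780 for distance to city center.
df = n − k − 1 = 254 − 3 − 1 = 250.
t* = t_{0.025, 250} = 1.969498.
Margin = t* × SE = 1.969498 × 2.9780 = 5.86517.
CI: -21.1359 ± 5.86517 → (-27.001, -15.271).

(-27.001, -15.271)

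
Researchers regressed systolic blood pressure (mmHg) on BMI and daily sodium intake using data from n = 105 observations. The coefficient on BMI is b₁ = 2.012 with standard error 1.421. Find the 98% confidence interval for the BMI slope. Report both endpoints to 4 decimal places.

(-1.3465, 5.3705)

df = n − k − 1 = 105 − 2 − 1 = 102.
t* = t_{0.01, 102} = 2.363464.
Margin = t* × SE = 2.363464 × 1.421 = 3.358482.
CI: 2.012 ± 3.358482 → (-1.3465, 5.3705).
With 98% confidence, each one-unit increase in BMI is associated with a change of between -1.3465 and 5.3705 mmHg in systolic blood pressure, holding the other predictors fixed.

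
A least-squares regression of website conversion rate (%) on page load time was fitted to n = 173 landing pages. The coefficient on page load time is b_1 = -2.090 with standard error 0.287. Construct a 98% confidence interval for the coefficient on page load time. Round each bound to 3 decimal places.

(-2.764, -1.416)

df = n − 2 = 173 − 2 = 171.
t* = t_{0.01, 171} = 2.348352.
Margin = t* × SE = 2.348352 × 0.287 = 0.67398.
CI: -2.090 ± 0.67398 → (-2.764, -1.416).
With 98% confidence, each one-unit increase in page load time is associated with a change of between -2.764 and -1.416 % in website conversion rate.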